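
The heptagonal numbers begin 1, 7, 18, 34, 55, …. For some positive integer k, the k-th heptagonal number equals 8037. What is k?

57

Set n(5n−3)/2 = 8037, giving 5n² − 3n − 16074 = 0.
So n = (3 + 567) / 10 = 570/10 = 57.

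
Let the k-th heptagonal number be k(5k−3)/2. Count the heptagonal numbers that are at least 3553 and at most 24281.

The n-th heptagonal number is n(5n−3)/2.
Smallest index with value ≥ 3553: n = 38 (giving 3553).
Largest index with value ≤ 24281: n = 98 (giving 23863).
Indices 38 through 98: 61 terms.

61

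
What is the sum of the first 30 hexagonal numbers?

Σ i(2i−1) = 2Σi² − Σi over i = 1..30.
Σi = 465 and Σi² = 9455.
2·9455 − 1·465 = 18445.

18445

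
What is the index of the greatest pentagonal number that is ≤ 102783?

Solve n(3n−1)/2 ≤ 102783 for integer n.
n = 261 gives 102051 ≤ 102783, while n = 262 gives 102835 > 102783; so the answer is index 261.

261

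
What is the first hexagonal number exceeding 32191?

32640

Solve n(2n−1) > 32191 for integer n.
The largest n with value ≤ 32191 is 127 (since 32131 ≤ 32191 < 32640), so the first above is n = 128, value 32640.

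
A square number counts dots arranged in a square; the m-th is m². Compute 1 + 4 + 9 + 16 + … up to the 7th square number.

Σ_{i=1}^{7} i² = 7·8·15/6 = 140.

140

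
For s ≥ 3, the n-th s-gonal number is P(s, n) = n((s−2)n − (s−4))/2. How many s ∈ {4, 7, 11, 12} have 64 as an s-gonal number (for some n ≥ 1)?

s = 4: P(4, 8) = 64. ✓
s = 7: P(7, 5) = 55 and P(7, 6) = 81; 64 is not s-gonal.
s = 11: P(11, 4) = 58 and P(11, 5) = 95; 64 is not s-gonal.
s = 12: P(12, 4) = 64. ✓
Hits: s ∈ {4, 12} → 2.

2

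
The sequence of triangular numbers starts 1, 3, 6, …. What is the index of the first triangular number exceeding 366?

27

Solve n(n+1)/2 > 366 for integer n.
The largest n with value ≤ 366 is 26 (since 351 ≤ 366 < 378), so the first above is n = 27, value 378.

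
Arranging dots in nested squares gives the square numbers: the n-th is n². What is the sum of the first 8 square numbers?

204

Σ_{i=1}^{8} i² = 8·9·17/6 = 204.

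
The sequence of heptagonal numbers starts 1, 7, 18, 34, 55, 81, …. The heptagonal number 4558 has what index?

43

Set n(5n−3)/2 = 4558, giving 5n² − 3n − 9116 = 0.
The discriminant is 9 + 40·4558 = 182329, and √182329 = 427.
So n = (3 + 427) / 10 = 430/10 = 43.
Check: 43·(5·43 − 3)/2 = 4558. ✓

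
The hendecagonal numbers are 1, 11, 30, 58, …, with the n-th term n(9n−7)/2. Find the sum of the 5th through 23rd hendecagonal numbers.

18392

Σ i(9i−7)/2 = (9Σi² − 7Σi) / 2 over i = 5..23.
Σi = 276 − 10 = 266 and Σi² = 4324 − 30 = 4294.
(9·4294 − 7·266) / 2 = 36784/2 = 18392.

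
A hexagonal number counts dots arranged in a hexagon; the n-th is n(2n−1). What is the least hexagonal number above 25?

28

Solve n(2n−1) > 25 for integer n.
The largest n with value ≤ 25 is 3 (since 15 ≤ 25 < 28), so the first above is n = 4, value 28.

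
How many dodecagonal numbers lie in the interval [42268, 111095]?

57

The n-th dodecagonal number is n(5n−4).
Smallest index with value ≥ 42268: n = 93 (giving 42873).
Largest index with value ≤ 111095: n = 149 (giving 110409).
Indices 93 through 149: 57 terms.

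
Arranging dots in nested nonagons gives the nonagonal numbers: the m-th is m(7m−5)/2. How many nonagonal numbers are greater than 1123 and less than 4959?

The n-th nonagonal number is n(7n−5)/2.
Smallest index with value > 1123: n = 19 (giving 1216).
Largest index with value < 4959: n = 37 (giving 4699).
Indices 19 through 37: 19 terms.

19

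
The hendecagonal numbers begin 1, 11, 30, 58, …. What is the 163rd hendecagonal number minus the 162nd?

1459

Consecutive hendecagonal numbers differ by 9n − 8: here 9·163 − 8 = 1459.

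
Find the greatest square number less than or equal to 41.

Solve n² ≤ 41 for integer n.
n = 6 gives 36 ≤ 41, while n = 7 gives 49 > 41; so the answer is 36.

36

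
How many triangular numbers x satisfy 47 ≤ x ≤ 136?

The n-th triangular number is n(n+1)/2.
Smallest index with value ≥ 47: n = 10 (giving 55).
Largest index with value ≤ 136: n = 16 (giving 136).
Indices 10 through 16: 7 terms.

7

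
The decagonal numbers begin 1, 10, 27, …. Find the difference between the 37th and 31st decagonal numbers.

1614

37·(4·37 − 3) = 5365 and 31·(4·31 − 3) = 3751.
Difference: 5365 − 3751 = 1614.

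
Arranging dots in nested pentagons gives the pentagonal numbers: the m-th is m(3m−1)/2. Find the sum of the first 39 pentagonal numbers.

30420

Σ i(3i−1)/2 = (3Σi² − Σi) / 2 over i = 1..39.
Σi = 780 and Σi² = 20540.
(3·20540 − 1·780) / 2 = 60840/2 = 30420.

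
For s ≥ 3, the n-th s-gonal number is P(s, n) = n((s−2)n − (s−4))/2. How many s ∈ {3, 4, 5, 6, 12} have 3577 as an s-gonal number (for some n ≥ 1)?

s = 3: P(3, 84) = 3570 and P(3, 85) = 3655; 3577 is not s-gonal.
s = 4: P(4, 59) = 3481 and P(4, 60) = 3600; 3577 is not s-gonal.
s = 5: P(5, 49) = 3577. ✓
s = 6: P(6, 42) = 3486 and P(6, 43) = 3655; 3577 is not s-gonal.
s = 12: P(12, 27) = 3537 and P(12, 28) = 3808; 3577 is not s-gonal.
Hits: s ∈ {5} → 1.

1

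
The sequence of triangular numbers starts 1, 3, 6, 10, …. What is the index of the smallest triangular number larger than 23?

Solve n(n+1)/2 > 23 for integer n.
The largest n with value ≤ 23 is 6 (since 21 ≤ 23 < 28), so the first above is n = 7, value 28.

7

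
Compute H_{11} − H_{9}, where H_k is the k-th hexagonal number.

78

11·(2·11 − 1) = 231 and 9·(2·9 − 1) = 153.
Difference: 231 − 153 = 78.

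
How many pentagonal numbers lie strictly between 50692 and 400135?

332

The n-th pentagonal number is n(3n−1)/2.
Smallest index with value > 50692: n = 185 (giving 51245).
Largest index with value < 400135: n = 516 (giving 399126).
Indices 185 through 516: 332 terms.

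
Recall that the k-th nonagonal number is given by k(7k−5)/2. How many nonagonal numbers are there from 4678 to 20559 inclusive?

The n-th nonagonal number is n(7n−5)/2.
Smallest index with value ≥ 4678: n = 37 (giving 4699).
Largest index with value ≤ 20559: n = 77 (giving 20559).
Indices 37 through 77: 41 terms.

41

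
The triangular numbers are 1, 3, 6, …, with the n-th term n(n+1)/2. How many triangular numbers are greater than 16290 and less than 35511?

85

The n-th triangular number is n(n+1)/2.
Smallest index with value > 16290: n = 181 (giving 16471).
Largest index with value < 35511: n = 265 (giving 35245).
Indices 181 through 265: 85 terms.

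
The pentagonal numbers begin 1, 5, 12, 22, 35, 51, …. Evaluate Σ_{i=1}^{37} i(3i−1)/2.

26011

Σ i(3i−1)/2 = (3Σi² − Σi) / 2 over i = 1..37.
Σi = 703 and Σi² = 17575.
(3·17575 − 1·703) / 2 = 52022/2 = 26011.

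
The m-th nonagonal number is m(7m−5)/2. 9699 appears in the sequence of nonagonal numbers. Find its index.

53

Set n(7n−5)/2 = 9699, giving 7n² − 5n − 19398 = 0.
So n = (5 + 737) / 14 = 742/14 = 53.
Check: 53·(7·53 − 5)/2 = 9699. ✓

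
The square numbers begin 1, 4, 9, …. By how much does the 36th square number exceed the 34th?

36² = 1296 and 34² = 1156.
Difference: 1296 − 1156 = 140.

140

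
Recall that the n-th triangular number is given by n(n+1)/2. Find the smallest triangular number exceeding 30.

36

Solve n(n+1)/2 > 30 for integer n.
The largest n with value ≤ 30 is 7 (since 28 ≤ 30 < 36), so the first above is n = 8, value 36.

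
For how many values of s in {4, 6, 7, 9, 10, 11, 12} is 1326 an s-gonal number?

s = 4: P(4, 36) = 1296 and P(4, 37) = 1369; 1326 is not s-gonal.
s = 6: P(6, 26) = 1326. ✓
s = 7: P(7, 23) = 1288 and P(7, 24) = 1404; 1326 is not s-gonal.
s = 9: P(9, 19) = 1216 and P(9, 20) = 1350; 1326 is not s-gonal.
s = 10: P(10, 18) = 1242 and P(10, 19) = 1387; 1326 is not s-gonal.
s = 11: P(11, 17) = 1241 and P(11, 18) = 1395; 1326 is not s-gonal.
s = 12: P(12, 16) = 1216 and P(12, 17) = 1377; 1326 is not s-gonal.
Hits: s ∈ {6} → 1.

1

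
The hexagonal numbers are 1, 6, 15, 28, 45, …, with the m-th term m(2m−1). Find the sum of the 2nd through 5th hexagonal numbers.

94

Σ i(2i−1) = 2Σi² − Σi over i = 2..5.
Σi = 15 − 1 = 14 and Σi² = 55 − 1 = 54.
2·54 − 1·14 = 94.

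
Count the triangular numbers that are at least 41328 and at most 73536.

97

The n-th triangular number is n(n+1)/2.
Smallest index with value ≥ 41328: n = 287 (giving 41328).
Largest index with value ≤ 73536: n = 383 (giving 73536).
Indices 287 through 383: 97 terms.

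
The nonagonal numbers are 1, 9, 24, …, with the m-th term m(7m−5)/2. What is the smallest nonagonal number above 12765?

Solve n(7n−5)/2 > 12765 for integer n.
The largest n with value ≤ 12765 is 60 (since 12450 ≤ 12765 < 12871), so the first above is n = 61, value 12871.

12871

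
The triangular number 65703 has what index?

362

Set n(n+1)/2 = 65703, giving n² + n − 131406 = 0.
The discriminant is 1 + 8·65703 = 525625, and √525625 = 725.
So n = (-1 + 725) / 2 = 724/2 = 362.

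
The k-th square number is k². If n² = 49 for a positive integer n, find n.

We need n² = 49, so n = √49 = 7.

7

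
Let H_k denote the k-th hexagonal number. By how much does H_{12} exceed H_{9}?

123

12·(2·12 − 1) = 276 and 9·(2·9 − 1) = 153.
Difference: 276 − 153 = 123.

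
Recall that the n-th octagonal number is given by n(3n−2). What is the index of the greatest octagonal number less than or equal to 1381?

Solve n(3n−2) ≤ 1381 for integer n.
n = 21 gives 1281 ≤ 1381, while n = 22 gives 1408 > 1381; so the answer is index 21.

21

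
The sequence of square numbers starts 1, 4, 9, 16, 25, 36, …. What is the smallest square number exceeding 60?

64

Solve n² > 60 for integer n.
The largest n with value ≤ 60 is 7 (since 49 ≤ 60 < 64), so the first above is n = 8, value 64.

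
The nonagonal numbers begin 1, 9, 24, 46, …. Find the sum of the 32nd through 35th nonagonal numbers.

15394

Σ i(7i−5)/2 = (7Σi² − 5Σi) / 2 over i = 32..35.
Σi = 630 − 496 = 134 and Σi² = 14910 − 10416 = 4494.
(7·4494 − 5·134) / 2 = 30788/2 = 15394.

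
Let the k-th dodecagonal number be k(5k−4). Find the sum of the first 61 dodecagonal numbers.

Σ i(5i−4) = 5Σi² − 4Σi over i = 1..61.
Σi = 1891 and Σi² = 77531.
5·77531 − 4·1891 = 380091.

380091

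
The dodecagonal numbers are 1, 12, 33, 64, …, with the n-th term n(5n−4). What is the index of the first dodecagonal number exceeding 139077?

Solve n(5n−4) > 139077 for integer n.
The largest n with value ≤ 139077 is 167 (since 138777 ≤ 139077 < 140448), so the first above is n = 168, value 140448.

168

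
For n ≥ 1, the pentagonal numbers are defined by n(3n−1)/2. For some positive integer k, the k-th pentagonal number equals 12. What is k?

Set n(3n−1)/2 = 12, giving 3n² − n − 24 = 0.
The discriminant is 1 + 24·12 = 289, and √289 = 17.
So n = (1 + 17) / 6 = 18/6 = 3.
Check: 3·(3·3 − 1)/2 = 12. ✓

3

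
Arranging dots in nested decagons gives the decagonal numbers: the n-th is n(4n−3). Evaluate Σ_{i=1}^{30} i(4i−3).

36425

Σ i(4i−3) = 4Σi² − 3Σi over i = 1..30.
Σi = 465 and Σi² = 9455.
4·9455 − 3·465 = 36425.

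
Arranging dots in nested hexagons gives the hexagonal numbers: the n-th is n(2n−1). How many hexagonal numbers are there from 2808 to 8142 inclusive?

The n-th hexagonal number is n(2n−1).
Smallest index with value ≥ 2808: n = 38 (giving 2850).
Largest index with value ≤ 8142: n = 64 (giving 8128).
Indices 38 through 64: 27 terms.

27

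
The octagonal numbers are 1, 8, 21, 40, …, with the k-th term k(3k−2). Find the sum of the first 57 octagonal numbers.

Σ i(3i−2) = 3Σi² − 2Σi over i = 1..57.
Σi = 1653 and Σi² = 63365.
3·63365 − 2·1653 = 186789.

186789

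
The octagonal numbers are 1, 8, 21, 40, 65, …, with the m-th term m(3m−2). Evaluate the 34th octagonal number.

3400

34·(3·34 − 2) = 34·100 = 3400.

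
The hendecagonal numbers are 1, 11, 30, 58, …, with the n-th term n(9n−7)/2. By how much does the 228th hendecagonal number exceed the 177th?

92769

228·(9·228 − 7)/2 = 233130 and 177·(9·177 − 7)/2 = 140361.
Difference: 233130 − 140361 = 92769.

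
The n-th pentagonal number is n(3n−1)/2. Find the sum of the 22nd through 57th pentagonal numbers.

89370

Σ i(3i−1)/2 = (3Σi² − Σi) / 2 over i = 22..57.
Σi = 1653 − 231 = 1422 and Σi² = 63365 − 3311 = 60054.
(3·60054 − 1·1422) / 2 = 178740/2 = 89370.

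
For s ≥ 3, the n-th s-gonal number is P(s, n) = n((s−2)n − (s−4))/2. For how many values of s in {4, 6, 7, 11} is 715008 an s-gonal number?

1

s = 4: P(4, 845) = 714025 and P(4, 846) = 715716; 715008 is not s-gonal.
s = 6: P(6, 598) = 714610 and P(6, 599) = 717003; 715008 is not s-gonal.
s = 7: P(7, 535) = 714760 and P(7, 536) = 717436; 715008 is not s-gonal.
s = 11: P(11, 399) = 715008. ✓
Hits: s ∈ {11} → 1.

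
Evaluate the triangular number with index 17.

The 17th triangular number is n(n+1)/2 with n = 17.
17·18/2 = 306/2 = 153.

153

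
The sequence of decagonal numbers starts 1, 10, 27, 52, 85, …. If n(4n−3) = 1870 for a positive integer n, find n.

22

Set n(4n−3) = 1870, giving 4n² − 3n − 1870 = 0.
So n = (3 + 173) / 8 = 176/8 = 22.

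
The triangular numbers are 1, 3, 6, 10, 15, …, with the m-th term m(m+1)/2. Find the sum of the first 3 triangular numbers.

10

Σ i(i+1)/2 = (Σi² + Σi) / 2 over i = 1..3.
Σi = 6 and Σi² = 14.
(1·14 + 1·6) / 2 = 20/2 = 10.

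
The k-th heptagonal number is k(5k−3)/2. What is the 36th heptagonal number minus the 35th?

Consecutive heptagonal numbers differ by 5n − 4: here 5·36 − 4 = 176.

176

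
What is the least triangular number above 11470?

Solve n(n+1)/2 > 11470 for integer n.
The largest n with value ≤ 11470 is 150 (since 11325 ≤ 11470 < 11476), so the first above is n = 151, value 11476.

11476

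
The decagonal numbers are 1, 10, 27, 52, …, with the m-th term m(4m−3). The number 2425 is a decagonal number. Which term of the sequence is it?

25

Set n(4n−3) = 2425, giving 4n² − 3n − 2425 = 0.
The discriminant is 9 + 16·2425 = 38809, and √38809 = 197.
So n = (3 + 197) / 8 = 200/8 = 25.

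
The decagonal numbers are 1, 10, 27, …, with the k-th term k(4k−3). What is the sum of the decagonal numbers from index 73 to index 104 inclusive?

Σ i(4i−3) = 4Σi² − 3Σi over i = 73..104.
Σi = 5460 − 2628 = 2832 and Σi² = 380380 − 127020 = 253360.
4·253360 − 3·2832 = 1004944.

1004944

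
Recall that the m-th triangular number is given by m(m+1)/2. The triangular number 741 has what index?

38

Set n(n+1)/2 = 741, giving n² + n − 1482 = 0.
So n = (-1 + 77) / 2 = 76/2 = 38.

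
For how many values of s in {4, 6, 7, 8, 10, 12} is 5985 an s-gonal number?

s = 4: P(4, 77) = 5929 and P(4, 78) = 6084; 5985 is not s-gonal.
s = 6: P(6, 54) = 5778 and P(6, 55) = 5995; 5985 is not s-gonal.
s = 7: P(7, 49) = 5929 and P(7, 50) = 6175; 5985 is not s-gonal.
s = 8: P(8, 45) = 5985. ✓
s = 10: P(10, 39) = 5967 and P(10, 40) = 6280; 5985 is not s-gonal.
s = 12: P(12, 35) = 5985. ✓
Hits: s ∈ {8, 12} → 2.

2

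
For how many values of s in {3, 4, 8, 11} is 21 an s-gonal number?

s = 3: P(3, 6) = 21. ✓
s = 4: P(4, 4) = 16 and P(4, 5) = 25; 21 is not s-gonal.
s = 8: P(8, 3) = 21. ✓
s = 11: P(11, 2) = 11 and P(11, 3) = 30; 21 is not s-gonal.
Hits: s ∈ {3, 8} → 2.

2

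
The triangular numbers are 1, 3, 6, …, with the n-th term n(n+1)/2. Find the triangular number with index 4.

The 4th triangular number is n(n+1)/2 with n = 4.
4·5/2 = 20/2 = 10.

10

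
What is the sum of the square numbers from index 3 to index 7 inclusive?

135

Σ_{i=3}^{7} i² = 140 − 5 = 135.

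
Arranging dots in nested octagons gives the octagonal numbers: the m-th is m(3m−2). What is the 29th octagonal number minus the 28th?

Consecutive octagonal numbers differ by 6n − 5: here 6·29 − 5 = 169.

169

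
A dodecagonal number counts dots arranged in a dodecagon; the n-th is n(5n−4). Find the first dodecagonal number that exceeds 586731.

Solve n(5n−4) > 586731 for integer n.
The largest n with value ≤ 586731 is 342 (since 583452 ≤ 586731 < 586873), so the first above is n = 343, value 586873.

586873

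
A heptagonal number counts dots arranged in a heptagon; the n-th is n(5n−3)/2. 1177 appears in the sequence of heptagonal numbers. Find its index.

Set n(5n−3)/2 = 1177, giving 5n² − 3n − 2354 = 0.
So n = (3 + 217) / 10 = 220/10 = 22.
Check: 22·(5·22 − 3)/2 = 1177. ✓

22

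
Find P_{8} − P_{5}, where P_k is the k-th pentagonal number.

8·(3·8 − 1)/2 = 92 and 5·(3·5 − 1)/2 = 35.
Difference: 92 − 35 = 57.

57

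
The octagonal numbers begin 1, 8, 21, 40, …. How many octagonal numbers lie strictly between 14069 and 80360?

The n-th octagonal number is n(3n−2).
Smallest index with value > 14069: n = 69 (giving 14145).
Largest index with value < 80360: n = 163 (giving 79381).
Indices 69 through 163: 95 terms.

95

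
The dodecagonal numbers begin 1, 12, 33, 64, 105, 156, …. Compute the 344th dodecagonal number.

590304

344·(5·344 − 4) = 344·1716 = 590304.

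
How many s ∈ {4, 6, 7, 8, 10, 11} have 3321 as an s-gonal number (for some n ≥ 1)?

1

s = 4: P(4, 57) = 3249 and P(4, 58) = 3364; 3321 is not s-gonal.
s = 6: P(6, 41) = 3321. ✓
s = 7: P(7, 36) = 3186 and P(7, 37) = 3367; 3321 is not s-gonal.
s = 8: P(8, 33) = 3201 and P(8, 34) = 3400; 3321 is not s-gonal.
s = 10: P(10, 29) = 3277 and P(10, 30) = 3510; 3321 is not s-gonal.
s = 11: P(11, 27) = 3186 and P(11, 28) = 3430; 3321 is not s-gonal.
Hits: s ∈ {6} → 1.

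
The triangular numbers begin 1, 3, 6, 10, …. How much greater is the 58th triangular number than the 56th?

58·59/2 = 1711 and 56·57/2 = 1596.
Difference: 1711 − 1596 = 115.

115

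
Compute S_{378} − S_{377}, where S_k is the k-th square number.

n² − (n−1)² = 2n − 1, so 378² − 377² = 2·378 − 1 = 755.

755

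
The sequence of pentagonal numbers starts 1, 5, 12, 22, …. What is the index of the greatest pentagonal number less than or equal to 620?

20

Solve n(3n−1)/2 ≤ 620 for integer n.
n = 20 gives 590 ≤ 620, while n = 21 gives 651 > 620; so the answer is index 20.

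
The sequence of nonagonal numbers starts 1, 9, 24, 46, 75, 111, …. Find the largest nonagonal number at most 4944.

Solve n(7n−5)/2 ≤ 4944 for integer n.
n = 37 gives 4699 ≤ 4944, while n = 38 gives 4959 > 4944; so the answer is 4699.

4699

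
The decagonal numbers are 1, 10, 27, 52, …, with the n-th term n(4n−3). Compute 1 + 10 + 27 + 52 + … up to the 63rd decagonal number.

335328

Σ i(4i−3) = 4Σi² − 3Σi over i = 1..63.
Σi = 2016 and Σi² = 85344.
4·85344 − 3·2016 = 335328.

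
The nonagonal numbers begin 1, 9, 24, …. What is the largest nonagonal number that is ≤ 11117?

10836

Solve n(7n−5)/2 ≤ 11117 for integer n.
n = 56 gives 10836 ≤ 11117, while n = 57 gives 11229 > 11117; so the answer is 10836.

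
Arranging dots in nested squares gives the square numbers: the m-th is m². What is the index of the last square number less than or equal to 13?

Solve n² ≤ 13 for integer n.
n = 3 gives 9 ≤ 13, while n = 4 gives 16 > 13; so the answer is index 3.

3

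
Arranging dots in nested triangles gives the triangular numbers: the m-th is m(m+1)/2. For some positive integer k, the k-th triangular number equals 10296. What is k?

Set n(n+1)/2 = 10296, giving n² + n − 20592 = 0.
The discriminant is 1 + 8·10296 = 82369, and √82369 = 287.
So n = (-1 + 287) / 2 = 286/2 = 143.
Check: 143·144/2 = 10296. ✓

143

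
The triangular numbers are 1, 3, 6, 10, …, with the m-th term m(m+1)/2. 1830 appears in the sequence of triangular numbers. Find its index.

60

Set n(n+1)/2 = 1830, giving n² + n − 3660 = 0.
The discriminant is 1 + 8·1830 = 14641, and √14641 = 121.
So n = (-1 + 121) / 2 = 120/2 = 60.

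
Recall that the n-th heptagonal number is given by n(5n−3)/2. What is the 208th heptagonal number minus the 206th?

2067

208·(5·208 − 3)/2 = 107848 and 206·(5·206 − 3)/2 = 105781.
Difference: 107848 − 105781 = 2067.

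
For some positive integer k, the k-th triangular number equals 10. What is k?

Set n(n+1)/2 = 10, giving n² + n − 20 = 0.
The discriminant is 1 + 8·10 = 81, and √81 = 9.
So n = (-1 + 9) / 2 = 8/2 = 4.

4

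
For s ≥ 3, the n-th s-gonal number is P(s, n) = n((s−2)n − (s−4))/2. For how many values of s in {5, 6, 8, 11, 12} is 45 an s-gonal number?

1

s = 5: P(5, 5) = 35 and P(5, 6) = 51; 45 is not s-gonal.
s = 6: P(6, 5) = 45. ✓
s = 8: P(8, 4) = 40 and P(8, 5) = 65; 45 is not s-gonal.
s = 11: P(11, 3) = 30 and P(11, 4) = 58; 45 is not s-gonal.
s = 12: P(12, 3) = 33 and P(12, 4) = 64; 45 is not s-gonal.
Hits: s ∈ {6} → 1.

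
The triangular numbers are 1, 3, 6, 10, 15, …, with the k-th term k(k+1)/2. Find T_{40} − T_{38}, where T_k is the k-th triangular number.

79

40·41/2 = 820 and 38·39/2 = 741.
Difference: 820 − 741 = 79.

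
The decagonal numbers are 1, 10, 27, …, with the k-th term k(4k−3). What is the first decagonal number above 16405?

Solve n(4n−3) > 16405 for integer n.
The largest n with value ≤ 16405 is 64 (since 16192 ≤ 16405 < 16705), so the first above is n = 65, value 16705.

16705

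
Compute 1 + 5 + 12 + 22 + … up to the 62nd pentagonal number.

Σ i(3i−1)/2 = (3Σi² − Σi) / 2 over i = 1..62.
Σi = 1953 and Σi² = 81375.
(3·81375 − 1·1953) / 2 = 242172/2 = 121086.

121086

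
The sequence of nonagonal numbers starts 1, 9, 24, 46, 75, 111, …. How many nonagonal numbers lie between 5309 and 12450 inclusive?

The n-th nonagonal number is n(7n−5)/2.
Smallest index with value ≥ 5309: n = 40 (giving 5500).
Largest index with value ≤ 12450: n = 60 (giving 12450).
Indices 40 through 60: 21 terms.

21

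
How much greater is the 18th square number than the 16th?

18² = 324 and 16² = 256.
Difference: 324 − 256 = 68.

68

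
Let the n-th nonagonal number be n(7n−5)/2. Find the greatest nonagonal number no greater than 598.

Solve n(7n−5)/2 ≤ 598 for integer n.
n = 13 gives 559 ≤ 598, while n = 14 gives 651 > 598; so the answer is 559.

559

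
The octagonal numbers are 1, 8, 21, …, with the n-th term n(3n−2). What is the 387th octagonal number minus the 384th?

6933

387·(3·387 − 2) = 448533 and 384·(3·384 − 2) = 441600.
Difference: 448533 − 441600 = 6933.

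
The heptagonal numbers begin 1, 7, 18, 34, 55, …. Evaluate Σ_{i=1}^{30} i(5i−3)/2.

22940

Σ i(5i−3)/2 = (5Σi² − 3Σi) / 2 over i = 1..30.
Σi = 465 and Σi² = 9455.
(5·9455 − 3·465) / 2 = 45880/2 = 22940.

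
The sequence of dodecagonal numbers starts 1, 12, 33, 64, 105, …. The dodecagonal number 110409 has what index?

Set n(5n−4) = 110409, giving 5n² − 4n − 110409 = 0.
The discriminant is 16 + 20·110409 = 2208196, and √2208196 = 1486.
So n = (4 + 1486) / 10 = 1490/10 = 149.
Check: 149·(5·149 − 4) = 110409. ✓

149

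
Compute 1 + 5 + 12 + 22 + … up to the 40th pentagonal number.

32800

Σ i(3i−1)/2 = (3Σi² − Σi) / 2 over i = 1..40.
Σi = 820 and Σi² = 22140.
(3·22140 − 1·820) / 2 = 65600/2 = 32800.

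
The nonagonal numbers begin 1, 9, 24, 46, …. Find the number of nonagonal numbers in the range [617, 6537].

30

The n-th nonagonal number is n(7n−5)/2.
Smallest index with value ≥ 617: n = 14 (giving 651).
Largest index with value ≤ 6537: n = 43 (giving 6364).
Indices 14 through 43: 30 terms.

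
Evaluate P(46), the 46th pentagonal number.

The 46th pentagonal number is n(3n−1)/2 with n = 46.
46·(3·46 − 1)/2 = 46·137/2 = 3151.

3151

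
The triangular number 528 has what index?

Set n(n+1)/2 = 528, giving n² + n − 1056 = 0.
The discriminant is 1 + 8·528 = 4225, and √4225 = 65.
So n = (-1 + 65) / 2 = 64/2 = 32.
Check: 32·33/2 = 528. ✓

32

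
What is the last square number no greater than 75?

Solve n² ≤ 75 for integer n.
n = 8 gives 64 ≤ 75, while n = 9 gives 81 > 75; so the answer is 64.

64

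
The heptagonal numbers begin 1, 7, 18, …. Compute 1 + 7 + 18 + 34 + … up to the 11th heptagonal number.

Σ i(5i−3)/2 = (5Σi² − 3Σi) / 2 over i = 1..11.
Σi = 66 and Σi² = 506.
(5·506 − 3·66) / 2 = 2332/2 = 1166.

1166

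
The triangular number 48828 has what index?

Set n(n+1)/2 = 48828, giving n² + n − 97656 = 0.
The discriminant is 1 + 8·48828 = 390625, and √390625 = 625.
So n = (-1 + 625) / 2 = 624/2 = 312.

312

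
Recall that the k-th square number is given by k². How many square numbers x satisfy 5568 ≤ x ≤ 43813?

135

The n-th square number is n².
Smallest index with value ≥ 5568: n = 75 (giving 5625).
Largest index with value ≤ 43813: n = 209 (giving 43681).
Indices 75 through 209: 135 terms.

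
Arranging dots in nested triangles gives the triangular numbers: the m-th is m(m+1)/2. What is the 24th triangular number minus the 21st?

69

24·25/2 = 300 and 21·22/2 = 231.
Difference: 300 − 231 = 69.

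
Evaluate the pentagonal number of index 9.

117

The 9th pentagonal number is n(3n−1)/2 with n = 9.
9·(3·9 − 1)/2 = 9·26/2 = 9·13 = 117.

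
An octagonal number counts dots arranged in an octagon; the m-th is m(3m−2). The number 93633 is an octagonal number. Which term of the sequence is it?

177

Set n(3n−2) = 93633, giving 3n² − 2n − 93633 = 0.
The discriminant is 4 + 12·93633 = 1123600, and √1123600 = 1060.
So n = (2 + 1060) / 6 = 1062/6 = 177.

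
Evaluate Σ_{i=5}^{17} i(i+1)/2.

949

Σ i(i+1)/2 = (Σi² + Σi) / 2 over i = 5..17.
Σi = 153 − 10 = 143 and Σi² = 1785 − 30 = 1755.
(1·1755 + 1·143) / 2 = 1898/2 = 949.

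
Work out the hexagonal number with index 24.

24·(2·24 − 1) = 24·47 = 1128.

1128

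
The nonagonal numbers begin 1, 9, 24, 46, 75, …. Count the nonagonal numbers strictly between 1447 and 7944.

27

The n-th nonagonal number is n(7n−5)/2.
Smallest index with value > 1447: n = 21 (giving 1491).
Largest index with value < 7944: n = 47 (giving 7614).
Indices 21 through 47: 27 terms.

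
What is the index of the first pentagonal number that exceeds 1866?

36

Solve n(3n−1)/2 > 1866 for integer n.
The largest n with value ≤ 1866 is 35 (since 1820 ≤ 1866 < 1926), so the first above is n = 36, value 1926.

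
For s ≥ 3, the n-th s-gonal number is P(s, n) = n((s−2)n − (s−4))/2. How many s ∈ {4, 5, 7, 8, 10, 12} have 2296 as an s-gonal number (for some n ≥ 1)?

s = 4: P(4, 47) = 2209 and P(4, 48) = 2304; 2296 is not s-gonal.
s = 5: P(5, 39) = 2262 and P(5, 40) = 2380; 2296 is not s-gonal.
s = 7: P(7, 30) = 2205 and P(7, 31) = 2356; 2296 is not s-gonal.
s = 8: P(8, 28) = 2296. ✓
s = 10: P(10, 24) = 2232 and P(10, 25) = 2425; 2296 is not s-gonal.
s = 12: P(12, 21) = 2121 and P(12, 22) = 2332; 2296 is not s-gonal.
Hits: s ∈ {8} → 1.

1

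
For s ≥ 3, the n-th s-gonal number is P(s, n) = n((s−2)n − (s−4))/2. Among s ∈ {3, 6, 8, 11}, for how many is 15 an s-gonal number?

2

s = 3: P(3, 5) = 15. ✓
s = 6: P(6, 3) = 15. ✓
s = 8: P(8, 2) = 8 and P(8, 3) = 21; 15 is not s-gonal.
s = 11: P(11, 2) = 11 and P(11, 3) = 30; 15 is not s-gonal.
Hits: s ∈ {3, 6} → 2.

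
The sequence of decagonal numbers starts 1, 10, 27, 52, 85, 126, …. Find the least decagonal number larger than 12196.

Solve n(4n−3) > 12196 for integer n.
The largest n with value ≤ 12196 is 55 (since 11935 ≤ 12196 < 12376), so the first above is n = 56, value 12376.

12376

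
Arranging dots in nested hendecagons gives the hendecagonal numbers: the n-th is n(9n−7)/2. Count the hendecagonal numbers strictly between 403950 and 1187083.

213

The n-th hendecagonal number is n(9n−7)/2.
Smallest index with value > 403950: n = 301 (giving 406651).
Largest index with value < 1187083: n = 513 (giving 1182465).
Indices 301 through 513: 213 terms.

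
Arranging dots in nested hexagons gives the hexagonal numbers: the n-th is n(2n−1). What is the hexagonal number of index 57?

The 57th hexagonal number is n(2n−1) with n = 57.
57·(2·57 − 1) = 57·113 = 6441.

6441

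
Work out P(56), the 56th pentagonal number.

The 56th pentagonal number is n(3n−1)/2 with n = 56.
56·(3·56 − 1)/2 = 56·167/2 = 4676.

4676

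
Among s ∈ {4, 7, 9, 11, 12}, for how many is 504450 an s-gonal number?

1

s = 4: P(4, 710) = 504100 and P(4, 711) = 505521; 504450 is not s-gonal.
s = 7: P(7, 449) = 503329 and P(7, 450) = 505575; 504450 is not s-gonal.
s = 9: P(9, 380) = 504450. ✓
s = 11: P(11, 335) = 503840 and P(11, 336) = 506856; 504450 is not s-gonal.
s = 12: P(12, 318) = 504348 and P(12, 319) = 507529; 504450 is not s-gonal.
Hits: s ∈ {9} → 1.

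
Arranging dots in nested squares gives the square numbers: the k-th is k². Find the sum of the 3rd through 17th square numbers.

1780

Σ_{i=3}^{17} i² = 1785 − 5 = 1780.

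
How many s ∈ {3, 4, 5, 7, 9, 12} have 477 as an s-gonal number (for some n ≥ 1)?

s = 3: P(3, 30) = 465 and P(3, 31) = 496; 477 is not s-gonal.
s = 4: P(4, 21) = 441 and P(4, 22) = 484; 477 is not s-gonal.
s = 5: P(5, 18) = 477. ✓
s = 7: P(7, 14) = 469 and P(7, 15) = 540; 477 is not s-gonal.
s = 9: P(9, 12) = 474 and P(9, 13) = 559; 477 is not s-gonal.
s = 12: P(12, 10) = 460 and P(12, 11) = 561; 477 is not s-gonal.
Hits: s ∈ {5} → 1.

1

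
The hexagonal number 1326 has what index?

Set n(2n−1) = 1326, giving 2n² − n − 1326 = 0.
So n = (1 + 103) / 4 = 104/4 = 26.

26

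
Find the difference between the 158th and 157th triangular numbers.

158

Consecutive triangular numbers differ by n: T_{158} − T_{157} = 158.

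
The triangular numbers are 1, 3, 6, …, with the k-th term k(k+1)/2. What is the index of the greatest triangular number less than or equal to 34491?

262

Solve n(n+1)/2 ≤ 34491 for integer n.
n = 262 gives 34453 ≤ 34491, while n = 263 gives 34716 > 34491; so the answer is index 262.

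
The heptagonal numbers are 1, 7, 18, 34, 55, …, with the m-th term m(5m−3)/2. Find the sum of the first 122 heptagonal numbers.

Σ i(5i−3)/2 = (5Σi² − 3Σi) / 2 over i = 1..122.
Σi = 7503 and Σi² = 612745.
(5·612745 − 3·7503) / 2 = 3041216/2 = 1520608.

1520608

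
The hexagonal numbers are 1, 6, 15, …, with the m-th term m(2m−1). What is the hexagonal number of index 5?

45

The 5th hexagonal number is n(2n−1) with n = 5.
5·(2·5 − 1) = 5·9 = 45.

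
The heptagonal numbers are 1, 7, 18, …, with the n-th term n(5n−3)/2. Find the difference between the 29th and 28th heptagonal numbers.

141

Consecutive heptagonal numbers differ by 5n − 4: here 5·29 − 4 = 141.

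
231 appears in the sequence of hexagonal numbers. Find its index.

Set n(2n−1) = 231, giving 2n² − n − 231 = 0.
The discriminant is 1 + 8·231 = 1849, and √1849 = 43.
So n = (1 + 43) / 4 = 44/4 = 11.

11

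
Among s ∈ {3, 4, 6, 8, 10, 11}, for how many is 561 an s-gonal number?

2

s = 3: P(3, 33) = 561. ✓
s = 4: P(4, 23) = 529 and P(4, 24) = 576; 561 is not s-gonal.
s = 6: P(6, 17) = 561. ✓
s = 8: P(8, 14) = 560 and P(8, 15) = 645; 561 is not s-gonal.
s = 10: P(10, 12) = 540 and P(10, 13) = 637; 561 is not s-gonal.
s = 11: P(11, 11) = 506 and P(11, 12) = 606; 561 is not s-gonal.
Hits: s ∈ {3, 6} → 2.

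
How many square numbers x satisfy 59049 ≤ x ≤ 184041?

The n-th square number is n².
Smallest index with value ≥ 59049: n = 243 (giving 59049).
Largest index with value ≤ 184041: n = 429 (giving 184041).
Indices 243 through 429: 187 terms.

187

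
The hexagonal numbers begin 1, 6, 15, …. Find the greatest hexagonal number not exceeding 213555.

213531

Solve n(2n−1) ≤ 213555 for integer n.
n = 327 gives 213531 ≤ 213555, while n = 328 gives 214840 > 213555; so the answer is 213531.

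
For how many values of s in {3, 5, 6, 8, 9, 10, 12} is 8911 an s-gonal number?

s = 3: P(3, 133) = 8911. ✓
s = 5: P(5, 77) = 8855 and P(5, 78) = 9087; 8911 is not s-gonal.
s = 6: P(6, 67) = 8911. ✓
s = 8: P(8, 54) = 8640 and P(8, 55) = 8965; 8911 is not s-gonal.
s = 9: P(9, 50) = 8625 and P(9, 51) = 8976; 8911 is not s-gonal.
s = 10: P(10, 47) = 8695 and P(10, 48) = 9072; 8911 is not s-gonal.
s = 12: P(12, 42) = 8652 and P(12, 43) = 9073; 8911 is not s-gonal.
Hits: s ∈ {3, 6} → 2.

2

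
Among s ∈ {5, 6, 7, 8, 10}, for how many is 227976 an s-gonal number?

1

s = 5: P(5, 390) = 227955 and P(5, 391) = 229126; 227976 is not s-gonal.
s = 6: P(6, 337) = 226801 and P(6, 338) = 228150; 227976 is not s-gonal.
s = 7: P(7, 302) = 227557 and P(7, 303) = 229068; 227976 is not s-gonal.
s = 8: P(8, 276) = 227976. ✓
s = 10: P(10, 239) = 227767 and P(10, 240) = 229680; 227976 is not s-gonal.
Hits: s ∈ {8} → 1.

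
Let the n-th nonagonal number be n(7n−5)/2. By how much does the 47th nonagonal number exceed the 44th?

47·(7·47 − 5)/2 = 7614 and 44·(7·44 − 5)/2 = 6666.
Difference: 7614 − 6666 = 948.

948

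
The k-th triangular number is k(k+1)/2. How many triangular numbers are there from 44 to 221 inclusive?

The n-th triangular number is n(n+1)/2.
Smallest index with value ≥ 44: n = 9 (giving 45).
Largest index with value ≤ 221: n = 20 (giving 210).
Indices 9 through 20: 12 terms.

12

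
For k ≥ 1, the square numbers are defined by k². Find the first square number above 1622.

1681

Solve n² > 1622 for integer n.
The largest n with value ≤ 1622 is 40 (since 1600 ≤ 1622 < 1681), so the first above is n = 41, value 1681.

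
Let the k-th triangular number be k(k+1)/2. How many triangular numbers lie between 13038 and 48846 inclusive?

The n-th triangular number is n(n+1)/2.
Smallest index with value ≥ 13038: n = 161 (giving 13041).
Largest index with value ≤ 48846: n = 312 (giving 48828).
Indices 161 through 312: 152 terms.

152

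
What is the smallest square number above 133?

Solve n² > 133 for integer n.
The largest n with value ≤ 133 is 11 (since 121 ≤ 133 < 144), so the first above is n = 12, value 144.

144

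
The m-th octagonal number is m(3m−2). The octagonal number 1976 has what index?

26

Set n(3n−2) = 1976, giving 3n² − 2n − 1976 = 0.
The discriminant is 4 + 12·1976 = 23716, and √23716 = 154.
So n = (2 + 154) / 6 = 156/6 = 26.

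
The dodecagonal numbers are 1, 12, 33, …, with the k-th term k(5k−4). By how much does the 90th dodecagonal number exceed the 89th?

891

Consecutive dodecagonal numbers differ by 10n − 9: here 10·90 − 9 = 891.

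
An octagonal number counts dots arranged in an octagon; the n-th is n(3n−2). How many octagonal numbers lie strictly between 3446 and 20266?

48

The n-th octagonal number is n(3n−2).
Smallest index with value > 3446: n = 35 (giving 3605).
Largest index with value < 20266: n = 82 (giving 20008).
Indices 35 through 82: 48 terms.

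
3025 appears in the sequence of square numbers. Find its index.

We need n² = 3025, so n = √3025 = 55.

55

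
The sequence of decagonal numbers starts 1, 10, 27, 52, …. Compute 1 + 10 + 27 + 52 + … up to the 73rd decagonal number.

521293

Σ i(4i−3) = 4Σi² − 3Σi over i = 1..73.
Σi = 2701 and Σi² = 132349.
4·132349 − 3·2701 = 521293.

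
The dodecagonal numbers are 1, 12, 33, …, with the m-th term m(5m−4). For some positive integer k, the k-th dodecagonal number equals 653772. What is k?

Set n(5n−4) = 653772, giving 5n² − 4n − 653772 = 0.
The discriminant is 16 + 20·653772 = 13075456, and √13075456 = 3616.
So n = (4 + 3616) / 10 = 3620/10 = 362.
Check: 362·(5·362 − 4) = 653772. ✓

362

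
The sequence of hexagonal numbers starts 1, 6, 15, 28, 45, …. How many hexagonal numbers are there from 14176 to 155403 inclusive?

The n-th hexagonal number is n(2n−1).
Smallest index with value ≥ 14176: n = 85 (giving 14365).
Largest index with value ≤ 155403: n = 279 (giving 155403).
Indices 85 through 279: 195 terms.

195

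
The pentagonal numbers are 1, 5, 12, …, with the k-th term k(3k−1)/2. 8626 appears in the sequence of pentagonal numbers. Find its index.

76

Set n(3n−1)/2 = 8626, giving 3n² − n − 17252 = 0.
The discriminant is 1 + 24·8626 = 207025, and √207025 = 455.
So n = (1 + 455) / 6 = 456/6 = 76.
Check: 76·(3·76 − 1)/2 = 8626. ✓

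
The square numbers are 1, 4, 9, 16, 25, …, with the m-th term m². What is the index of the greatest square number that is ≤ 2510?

Solve n² ≤ 2510 for integer n.
n = 50 gives 2500 ≤ 2510, while n = 51 gives 2601 > 2510; so the answer is index 50.

50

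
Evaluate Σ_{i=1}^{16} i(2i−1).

Σ i(2i−1) = 2Σi² − Σi over i = 1..16.
Σi = 136 and Σi² = 1496.
2·1496 − 1·136 = 2856.

2856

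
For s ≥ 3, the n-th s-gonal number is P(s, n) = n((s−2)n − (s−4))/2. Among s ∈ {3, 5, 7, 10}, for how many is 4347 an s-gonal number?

s = 3: P(3, 92) = 4278 and P(3, 93) = 4371; 4347 is not s-gonal.
s = 5: P(5, 54) = 4347. ✓
s = 7: P(7, 42) = 4347. ✓
s = 10: P(10, 33) = 4257 and P(10, 34) = 4522; 4347 is not s-gonal.
Hits: s ∈ {5, 7} → 2.

2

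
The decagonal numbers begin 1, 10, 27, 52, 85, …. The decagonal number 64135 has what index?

127

Set n(4n−3) = 64135, giving 4n² − 3n − 64135 = 0.
So n = (3 + 1013) / 8 = 1016/8 = 127.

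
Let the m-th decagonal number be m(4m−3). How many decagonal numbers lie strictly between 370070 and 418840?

The n-th decagonal number is n(4n−3).
Smallest index with value > 370070: n = 305 (giving 371185).
Largest index with value < 418840: n = 323 (giving 416347).
Indices 305 through 323: 19 terms.

19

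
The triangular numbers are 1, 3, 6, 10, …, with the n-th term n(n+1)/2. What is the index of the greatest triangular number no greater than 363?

26

Solve n(n+1)/2 ≤ 363 for integer n.
n = 26 gives 351 ≤ 363, while n = 27 gives 378 > 363; so the answer is index 26.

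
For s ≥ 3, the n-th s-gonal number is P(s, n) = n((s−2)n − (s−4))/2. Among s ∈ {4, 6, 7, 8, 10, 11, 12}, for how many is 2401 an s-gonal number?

s = 4: P(4, 49) = 2401. ✓
s = 6: P(6, 34) = 2278 and P(6, 35) = 2415; 2401 is not s-gonal.
s = 7: P(7, 31) = 2356 and P(7, 32) = 2512; 2401 is not s-gonal.
s = 8: P(8, 28) = 2296 and P(8, 29) = 2465; 2401 is not s-gonal.
s = 10: P(10, 24) = 2232 and P(10, 25) = 2425; 2401 is not s-gonal.
s = 11: P(11, 23) = 2300 and P(11, 24) = 2508; 2401 is not s-gonal.
s = 12: P(12, 22) = 2332 and P(12, 23) = 2553; 2401 is not s-gonal.
Hits: s ∈ {4} → 1.

1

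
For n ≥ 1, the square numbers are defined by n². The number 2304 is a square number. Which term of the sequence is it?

We need n² = 2304, so n = √2304 = 48.
Check: 48² = 2304. ✓

48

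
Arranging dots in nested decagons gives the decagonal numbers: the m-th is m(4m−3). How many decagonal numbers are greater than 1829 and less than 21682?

The n-th decagonal number is n(4n−3).
Smallest index with value > 1829: n = 22 (giving 1870).
Largest index with value < 21682: n = 73 (giving 21097).
Indices 22 through 73: 52 terms.

52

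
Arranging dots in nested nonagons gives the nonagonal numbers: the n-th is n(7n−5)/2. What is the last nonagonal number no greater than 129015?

128544

Solve n(7n−5)/2 ≤ 129015 for integer n.
n = 192 gives 128544 ≤ 129015, while n = 193 gives 129889 > 129015; so the answer is 128544.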